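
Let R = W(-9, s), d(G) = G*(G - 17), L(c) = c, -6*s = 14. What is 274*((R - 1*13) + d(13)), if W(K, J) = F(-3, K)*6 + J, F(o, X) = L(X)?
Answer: -99736/3 ≈ -33245.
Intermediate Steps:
s = -7/3 (s = -⅙*14 = -7/3 ≈ -2.3333)
F(o, X) = X
d(G) = G*(-17 + G)
W(K, J) = J + 6*K (W(K, J) = K*6 + J = 6*K + J = J + 6*K)
R = -169/3 (R = -7/3 + 6*(-9) = -7/3 - 54 = -169/3 ≈ -56.333)
274*((R - 1*13) + d(13)) = 274*((-169/3 - 1*13) + 13*(-17 + 13)) = 274*((-169/3 - 13) + 13*(-4)) = 274*(-208/3 - 52) = 274*(-364/3) = -99736/3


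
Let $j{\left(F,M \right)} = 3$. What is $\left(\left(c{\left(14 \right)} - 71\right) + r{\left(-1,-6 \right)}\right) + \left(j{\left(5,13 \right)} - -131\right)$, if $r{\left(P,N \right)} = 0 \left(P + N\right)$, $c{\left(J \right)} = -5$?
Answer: $58$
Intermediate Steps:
$r{\left(P,N \right)} = 0$ ($r{\left(P,N \right)} = 0 \left(N + P\right) = 0$)
$\left(\left(c{\left(14 \right)} - 71\right) + r{\left(-1,-6 \right)}\right) + \left(j{\left(5,13 \right)} - -131\right) = \left(\left(-5 - 71\right) + 0\right) + \left(3 - -131\right) = \left(-76 + 0\right) + \left(3 + 131\right) = -76 + 134 = 58$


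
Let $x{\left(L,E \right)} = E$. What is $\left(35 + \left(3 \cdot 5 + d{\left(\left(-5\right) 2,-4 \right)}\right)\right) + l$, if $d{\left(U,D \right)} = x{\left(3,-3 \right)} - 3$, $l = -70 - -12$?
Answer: $-14$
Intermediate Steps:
$l = -58$ ($l = -70 + 12 = -58$)
$d{\left(U,D \right)} = -6$ ($d{\left(U,D \right)} = -3 - 3 = -6$)
$\left(35 + \left(3 \cdot 5 + d{\left(\left(-5\right) 2,-4 \right)}\right)\right) + l = \left(35 + \left(3 \cdot 5 - 6\right)\right) - 58 = \left(35 + \left(15 - 6\right)\right) - 58 = \left(35 + 9\right) - 58 = 44 - 58 = -14$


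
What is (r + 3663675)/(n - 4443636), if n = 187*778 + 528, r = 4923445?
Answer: -4293560/2148811 ≈ -1.9981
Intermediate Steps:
n = 146014 (n = 145486 + 528 = 146014)
(r + 3663675)/(n - 4443636) = (4923445 + 3663675)/(146014 - 4443636) = 8587120/(-4297622) = 8587120*(-1/4297622) = -4293560/2148811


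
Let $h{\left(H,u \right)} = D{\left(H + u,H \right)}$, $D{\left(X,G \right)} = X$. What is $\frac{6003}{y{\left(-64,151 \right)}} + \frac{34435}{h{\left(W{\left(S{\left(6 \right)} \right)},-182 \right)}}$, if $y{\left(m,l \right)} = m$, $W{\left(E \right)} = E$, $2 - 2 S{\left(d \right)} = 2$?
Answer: $- \frac{1648193}{5824} \approx -283.0$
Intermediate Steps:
$S{\left(d \right)} = 0$ ($S{\left(d \right)} = 1 - 1 = 0$)
$h{\left(H,u \right)} = H + u$
$\frac{6003}{y{\left(-64,151 \right)}} + \frac{34435}{h{\left(W{\left(S{\left(6 \right)} \right)},-182 \right)}} = \frac{6003}{-64} + \frac{34435}{0 - 182} = 6003 \left(- \frac{1}{64}\right) + \frac{34435}{-182} = - \frac{6003}{64} + 34435 \left(- \frac{1}{182}\right) = - \frac{6003}{64} - \frac{34435}{182} = - \frac{1648193}{5824}$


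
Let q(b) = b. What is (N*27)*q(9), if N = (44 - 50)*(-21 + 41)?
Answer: -29160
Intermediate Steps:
N = -120 (N = -6*20 = -120)
(N*27)*q(9) = -120*27*9 = -3240*9 = -29160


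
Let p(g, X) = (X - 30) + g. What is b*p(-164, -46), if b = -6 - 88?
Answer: 22560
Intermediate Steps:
p(g, X) = -30 + X + g (p(g, X) = (-30 + X) + g = -30 + X + g)
b = -94
b*p(-164, -46) = -94*(-30 - 46 - 164) = -94*(-240) = 22560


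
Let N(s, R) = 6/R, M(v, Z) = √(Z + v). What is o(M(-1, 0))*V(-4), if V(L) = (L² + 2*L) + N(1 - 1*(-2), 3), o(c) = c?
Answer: 10*I ≈ 10.0*I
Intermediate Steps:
V(L) = 2 + L² + 2*L (V(L) = (L² + 2*L) + 6/3 = (L² + 2*L) + 6*(⅓) = (L² + 2*L) + 2 = 2 + L² + 2*L)
o(M(-1, 0))*V(-4) = √(0 - 1)*(2 + (-4)² + 2*(-4)) = √(-1)*(2 + 16 - 8) = I*10 = 10*I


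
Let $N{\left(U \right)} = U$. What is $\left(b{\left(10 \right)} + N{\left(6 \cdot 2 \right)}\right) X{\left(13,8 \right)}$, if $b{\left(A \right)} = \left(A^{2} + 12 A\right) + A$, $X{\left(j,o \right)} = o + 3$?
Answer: $2662$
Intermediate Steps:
$X{\left(j,o \right)} = 3 + o$
$b{\left(A \right)} = A^{2} + 13 A$
$\left(b{\left(10 \right)} + N{\left(6 \cdot 2 \right)}\right) X{\left(13,8 \right)} = \left(10 \left(13 + 10\right) + 6 \cdot 2\right) \left(3 + 8\right) = \left(10 \cdot 23 + 12\right) 11 = \left(230 + 12\right) 11 = 242 \cdot 11 = 2662$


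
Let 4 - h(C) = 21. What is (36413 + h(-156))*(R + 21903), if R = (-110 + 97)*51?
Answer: 773051040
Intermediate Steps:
R = -663 (R = -13*51 = -663)
h(C) = -17 (h(C) = 4 - 1*21 = 4 - 21 = -17)
(36413 + h(-156))*(R + 21903) = (36413 - 17)*(-663 + 21903) = 36396*21240 = 773051040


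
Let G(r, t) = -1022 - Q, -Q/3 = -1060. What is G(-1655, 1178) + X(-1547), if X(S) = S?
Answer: -5749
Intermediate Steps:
Q = 3180 (Q = -3*(-1060) = 3180)
G(r, t) = -4202 (G(r, t) = -1022 - 1*3180 = -1022 - 3180 = -4202)
G(-1655, 1178) + X(-1547) = -4202 - 1547 = -5749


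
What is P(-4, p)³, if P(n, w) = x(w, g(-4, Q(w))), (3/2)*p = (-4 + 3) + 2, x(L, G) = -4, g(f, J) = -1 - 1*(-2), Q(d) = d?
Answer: -64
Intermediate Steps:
g(f, J) = 1 (g(f, J) = -1 + 2 = 1)
p = ⅔ (p = 2*((-4 + 3) + 2)/3 = 2*(-1 + 2)/3 = (⅔)*1 = ⅔ ≈ 0.66667)
P(n, w) = -4
P(-4, p)³ = (-4)³ = -64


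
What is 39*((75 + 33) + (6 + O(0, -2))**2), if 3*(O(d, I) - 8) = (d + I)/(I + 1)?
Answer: 37804/3 ≈ 12601.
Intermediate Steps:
O(d, I) = 8 + (I + d)/(3*(1 + I)) (O(d, I) = 8 + ((d + I)/(I + 1))/3 = 8 + ((I + d)/(1 + I))/3 = 8 + (I + d)/(3*(1 + I)))
39*((75 + 33) + (6 + O(0, -2))**2) = 39*((75 + 33) + (6 + (24 + 0 + 25*(-2))/(3*(1 - 2)))**2) = 39*(108 + (6 + (1/3)*(24 + 0 - 50)/(-1))**2) = 39*(108 + (6 + (1/3)*(-1)*(-26))**2) = 39*(108 + (6 + 26/3)**2) = 39*(108 + (44/3)**2) = 39*(108 + 1936/9) = 39*(2908/9) = 37804/3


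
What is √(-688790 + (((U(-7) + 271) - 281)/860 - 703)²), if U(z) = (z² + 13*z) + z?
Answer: I*√143840763679/860 ≈ 441.0*I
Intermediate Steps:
U(z) = z² + 14*z
√(-688790 + (((U(-7) + 271) - 281)/860 - 703)²) = √(-688790 + (((-7*(14 - 7) + 271) - 281)/860 - 703)²) = √(-688790 + (((-7*7 + 271) - 281)*(1/860) - 703)²) = √(-688790 + (((-49 + 271) - 281)*(1/860) - 703)²) = √(-688790 + ((222 - 281)*(1/860) - 703)²) = √(-688790 + (-59*1/860 - 703)²) = √(-688790 + (-59/860 - 703)²) = √(-688790 + (-604639/860)²) = √(-688790 + 365588320321/739600) = √(-143840763679/739600) = I*√143840763679/860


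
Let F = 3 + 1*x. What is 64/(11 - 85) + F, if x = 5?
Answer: 264/37 ≈ 7.1351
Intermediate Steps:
F = 8 (F = 3 + 1*5 = 3 + 5 = 8)
64/(11 - 85) + F = 64/(11 - 85) + 8 = 64/(-74) + 8 = -1/74*64 + 8 = -32/37 + 8 = 264/37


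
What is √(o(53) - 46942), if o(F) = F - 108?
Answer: I*√46997 ≈ 216.79*I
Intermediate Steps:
o(F) = -108 + F
√(o(53) - 46942) = √((-108 + 53) - 46942) = √(-55 - 46942) = √(-46997) = I*√46997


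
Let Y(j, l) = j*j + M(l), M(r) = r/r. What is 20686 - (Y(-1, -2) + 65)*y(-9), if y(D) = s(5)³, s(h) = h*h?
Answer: -1026189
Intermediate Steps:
s(h) = h²
M(r) = 1
y(D) = 15625 (y(D) = (5²)³ = 25³ = 15625)
Y(j, l) = 1 + j² (Y(j, l) = j*j + 1 = j² + 1 = 1 + j²)
20686 - (Y(-1, -2) + 65)*y(-9) = 20686 - ((1 + (-1)²) + 65)*15625 = 20686 - ((1 + 1) + 65)*15625 = 20686 - (2 + 65)*15625 = 20686 - 67*15625 = 20686 - 1*1046875 = 20686 - 1046875 = -1026189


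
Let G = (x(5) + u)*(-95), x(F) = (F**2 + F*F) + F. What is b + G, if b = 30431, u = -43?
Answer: 29291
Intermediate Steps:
x(F) = F + 2*F**2 (x(F) = (F**2 + F**2) + F = 2*F**2 + F = F + 2*F**2)
G = -1140 (G = (5*(1 + 2*5) - 43)*(-95) = (5*(1 + 10) - 43)*(-95) = (5*11 - 43)*(-95) = (55 - 43)*(-95) = 12*(-95) = -1140)
b + G = 30431 - 1140 = 29291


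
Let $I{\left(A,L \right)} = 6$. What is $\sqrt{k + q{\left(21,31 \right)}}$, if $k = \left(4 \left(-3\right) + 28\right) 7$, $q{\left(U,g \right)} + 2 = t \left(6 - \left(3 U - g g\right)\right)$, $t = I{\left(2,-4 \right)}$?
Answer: $\sqrt{5534} \approx 74.391$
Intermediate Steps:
$t = 6$
$q{\left(U,g \right)} = 34 - 18 U + 6 g^{2}$ ($q{\left(U,g \right)} = -2 + 6 \left(6 - \left(3 U - g g\right)\right) = -2 + 6 \left(6 - \left(- g^{2} + 3 U\right)\right) = -2 + 6 \left(6 + g^{2} - 3 U\right) = -2 + \left(36 - 18 U + 6 g^{2}\right) = 34 - 18 U + 6 g^{2}$)
$k = 112$ ($k = \left(-12 + 28\right) 7 = 16 \cdot 7 = 112$)
$\sqrt{k + q{\left(21,31 \right)}} = \sqrt{112 + \left(34 - 378 + 6 \cdot 31^{2}\right)} = \sqrt{112 + \left(34 - 378 + 6 \cdot 961\right)} = \sqrt{112 + \left(34 - 378 + 5766\right)} = \sqrt{112 + 5422} = \sqrt{5534}$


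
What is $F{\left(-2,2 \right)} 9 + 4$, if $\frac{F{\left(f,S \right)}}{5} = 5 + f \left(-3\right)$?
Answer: $499$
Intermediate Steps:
$F{\left(f,S \right)} = 25 - 15 f$ ($F{\left(f,S \right)} = 5 \left(5 + f \left(-3\right)\right) = 5 \left(5 - 3 f\right) = 25 - 15 f$)
$F{\left(-2,2 \right)} 9 + 4 = \left(25 - -30\right) 9 + 4 = \left(25 + 30\right) 9 + 4 = 55 \cdot 9 + 4 = 495 + 4 = 499$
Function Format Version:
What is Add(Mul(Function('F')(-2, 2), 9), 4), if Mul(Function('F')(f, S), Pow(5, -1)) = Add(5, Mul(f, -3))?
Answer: 499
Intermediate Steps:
Function('F')(f, S) = Add(25, Mul(-15, f)) (Function('F')(f, S) = Mul(5, Add(5, Mul(f, -3))) = Mul(5, Add(5, Mul(-3, f))) = Add(25, Mul(-15, f)))
Add(Mul(Function('F')(-2, 2), 9), 4) = Add(Mul(Add(25, Mul(-15, -2)), 9), 4) = Add(Mul(Add(25, 30), 9), 4) = Add(Mul(55, 9), 4) = Add(495, 4) = 499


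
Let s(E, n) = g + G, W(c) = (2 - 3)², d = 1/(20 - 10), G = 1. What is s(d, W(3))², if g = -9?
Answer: 64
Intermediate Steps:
d = ⅒ (d = 1/10 = ⅒ ≈ 0.10000)
W(c) = 1 (W(c) = (-1)² = 1)
s(E, n) = -8 (s(E, n) = -9 + 1 = -8)
s(d, W(3))² = (-8)² = 64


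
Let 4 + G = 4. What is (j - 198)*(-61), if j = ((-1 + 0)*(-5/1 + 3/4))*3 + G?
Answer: 45201/4 ≈ 11300.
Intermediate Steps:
G = 0 (G = -4 + 4 = 0)
j = 51/4 (j = ((-1 + 0)*(-5/1 + 3/4))*3 + 0 = -(-5*1 + 3*(1/4))*3 + 0 = -(-5 + 3/4)*3 + 0 = -1*(-17/4)*3 + 0 = (17/4)*3 + 0 = 51/4 + 0 = 51/4 ≈ 12.750)
(j - 198)*(-61) = (51/4 - 198)*(-61) = -741/4*(-61) = 45201/4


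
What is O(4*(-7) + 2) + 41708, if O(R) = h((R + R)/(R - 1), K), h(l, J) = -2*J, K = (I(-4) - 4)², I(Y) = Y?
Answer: 41580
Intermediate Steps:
K = 64 (K = (-4 - 4)² = (-8)² = 64)
O(R) = -128 (O(R) = -2*64 = -128)
O(4*(-7) + 2) + 41708 = -128 + 41708 = 41580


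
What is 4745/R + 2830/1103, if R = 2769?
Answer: 1005385/234939 ≈ 4.2793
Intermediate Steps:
4745/R + 2830/1103 = 4745/2769 + 2830/1103 = 4745*(1/2769) + 2830*(1/1103) = 365/213 + 2830/1103 = 1005385/234939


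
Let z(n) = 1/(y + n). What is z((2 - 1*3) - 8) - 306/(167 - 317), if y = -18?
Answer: 1352/675 ≈ 2.0030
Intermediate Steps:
z(n) = 1/(-18 + n)
z((2 - 1*3) - 8) - 306/(167 - 317) = 1/(-18 + ((2 - 1*3) - 8)) - 306/(167 - 317) = 1/(-18 + ((2 - 3) - 8)) - 306/(-150) = 1/(-18 + (-1 - 8)) - 1/150*(-306) = 1/(-18 - 9) + 51/25 = 1/(-27) + 51/25 = -1/27 + 51/25 = 1352/675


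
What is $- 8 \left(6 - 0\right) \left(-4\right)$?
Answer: $192$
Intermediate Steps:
$- 8 \left(6 - 0\right) \left(-4\right) = - 8 \left(6 + 0\right) \left(-4\right) = \left(-8\right) 6 \left(-4\right) = \left(-48\right) \left(-4\right) = 192$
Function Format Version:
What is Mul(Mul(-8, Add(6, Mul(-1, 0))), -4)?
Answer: 192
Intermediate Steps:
Mul(Mul(-8, Add(6, Mul(-1, 0))), -4) = Mul(Mul(-8, Add(6, 0)), -4) = Mul(Mul(-8, 6), -4) = Mul(-48, -4) = 192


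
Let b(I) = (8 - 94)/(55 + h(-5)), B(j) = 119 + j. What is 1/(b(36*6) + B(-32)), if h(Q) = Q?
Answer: 25/2132 ≈ 0.011726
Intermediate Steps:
b(I) = -43/25 (b(I) = (8 - 94)/(55 - 5) = -86/50 = -86*1/50 = -43/25)
1/(b(36*6) + B(-32)) = 1/(-43/25 + (119 - 32)) = 1/(-43/25 + 87) = 1/(2132/25) = 25/2132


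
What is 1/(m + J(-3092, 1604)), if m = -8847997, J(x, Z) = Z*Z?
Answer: -1/6275181 ≈ -1.5936e-7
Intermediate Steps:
J(x, Z) = Z²
1/(m + J(-3092, 1604)) = 1/(-8847997 + 1604²) = 1/(-8847997 + 2572816) = 1/(-6275181) = -1/6275181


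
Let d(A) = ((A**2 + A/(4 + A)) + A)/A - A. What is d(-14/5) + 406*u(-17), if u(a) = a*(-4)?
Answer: 165659/6 ≈ 27610.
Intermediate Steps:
d(A) = -A + (A + A**2 + A/(4 + A))/A (d(A) = ((A**2 + A/(4 + A)) + A)/A - A = (A + A**2 + A/(4 + A))/A - A = -A + (A + A**2 + A/(4 + A))/A)
u(a) = -4*a
d(-14/5) + 406*u(-17) = (5 - 14/5)/(4 - 14/5) + 406*(-4*(-17)) = (5 - 14*1/5)/(4 - 14*1/5) + 406*68 = (5 - 14/5)/(4 - 14/5) + 27608 = (11/5)/(6/5) + 27608 = (5/6)*(11/5) + 27608 = 11/6 + 27608 = 165659/6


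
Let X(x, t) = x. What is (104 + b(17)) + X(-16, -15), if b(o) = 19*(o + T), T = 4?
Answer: 487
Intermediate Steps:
b(o) = 76 + 19*o (b(o) = 19*(o + 4) = 19*(4 + o) = 76 + 19*o)
(104 + b(17)) + X(-16, -15) = (104 + (76 + 19*17)) - 16 = (104 + (76 + 323)) - 16 = (104 + 399) - 16 = 503 - 16 = 487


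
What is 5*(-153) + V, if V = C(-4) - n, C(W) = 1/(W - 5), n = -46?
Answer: -6472/9 ≈ -719.11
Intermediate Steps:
C(W) = 1/(-5 + W)
V = 413/9 (V = 1/(-5 - 4) - 1*(-46) = 1/(-9) + 46 = -1/9 + 46 = 413/9 ≈ 45.889)
5*(-153) + V = 5*(-153) + 413/9 = -765 + 413/9 = -6472/9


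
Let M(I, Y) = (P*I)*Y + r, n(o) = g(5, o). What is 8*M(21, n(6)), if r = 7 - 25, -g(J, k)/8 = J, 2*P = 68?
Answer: -228624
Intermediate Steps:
P = 34 (P = (1/2)*68 = 34)
g(J, k) = -8*J
r = -18
n(o) = -40 (n(o) = -8*5 = -40)
M(I, Y) = -18 + 34*I*Y (M(I, Y) = (34*I)*Y - 18 = 34*I*Y - 18 = -18 + 34*I*Y)
8*M(21, n(6)) = 8*(-18 + 34*21*(-40)) = 8*(-18 - 28560) = 8*(-28578) = -228624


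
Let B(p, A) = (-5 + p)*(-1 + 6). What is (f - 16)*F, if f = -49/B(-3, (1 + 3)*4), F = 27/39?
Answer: -5319/520 ≈ -10.229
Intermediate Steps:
F = 9/13 (F = 27*(1/39) = 9/13 ≈ 0.69231)
B(p, A) = -25 + 5*p (B(p, A) = (-5 + p)*5 = -25 + 5*p)
f = 49/40 (f = -49/(-25 + 5*(-3)) = -49/(-25 - 15) = -49/(-40) = -49*(-1/40) = 49/40 ≈ 1.2250)
(f - 16)*F = (49/40 - 16)*(9/13) = -591/40*9/13 = -5319/520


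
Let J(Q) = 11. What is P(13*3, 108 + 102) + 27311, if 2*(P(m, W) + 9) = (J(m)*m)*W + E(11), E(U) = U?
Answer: 144705/2 ≈ 72353.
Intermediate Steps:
P(m, W) = -7/2 + 11*W*m/2 (P(m, W) = -9 + ((11*m)*W + 11)/2 = -9 + (11*W*m + 11)/2 = -9 + (11 + 11*W*m)/2 = -9 + (11/2 + 11*W*m/2) = -7/2 + 11*W*m/2)
P(13*3, 108 + 102) + 27311 = (-7/2 + 11*(108 + 102)*(13*3)/2) + 27311 = (-7/2 + (11/2)*210*39) + 27311 = (-7/2 + 45045) + 27311 = 90083/2 + 27311 = 144705/2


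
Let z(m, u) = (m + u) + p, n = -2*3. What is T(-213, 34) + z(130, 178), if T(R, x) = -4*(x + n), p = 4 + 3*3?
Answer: 209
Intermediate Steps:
n = -6
p = 13 (p = 4 + 9 = 13)
z(m, u) = 13 + m + u (z(m, u) = (m + u) + 13 = 13 + m + u)
T(R, x) = 24 - 4*x (T(R, x) = -4*(x - 6) = -4*(-6 + x) = 24 - 4*x)
T(-213, 34) + z(130, 178) = (24 - 4*34) + (13 + 130 + 178) = (24 - 136) + 321 = -112 + 321 = 209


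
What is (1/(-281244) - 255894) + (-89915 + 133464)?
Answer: -59720757181/281244 ≈ -2.1235e+5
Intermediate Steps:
(1/(-281244) - 255894) + (-89915 + 133464) = (-1/281244 - 255894) + 43549 = -71968652137/281244 + 43549 = -59720757181/281244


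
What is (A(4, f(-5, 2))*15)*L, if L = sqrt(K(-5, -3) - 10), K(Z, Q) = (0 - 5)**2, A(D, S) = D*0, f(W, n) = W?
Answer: 0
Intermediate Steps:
A(D, S) = 0
K(Z, Q) = 25 (K(Z, Q) = (-5)**2 = 25)
L = sqrt(15) (L = sqrt(25 - 10) = sqrt(15) ≈ 3.8730)
(A(4, f(-5, 2))*15)*L = (0*15)*sqrt(15) = 0*sqrt(15) = 0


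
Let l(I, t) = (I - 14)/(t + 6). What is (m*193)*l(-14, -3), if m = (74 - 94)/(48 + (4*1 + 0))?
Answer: 27020/39 ≈ 692.82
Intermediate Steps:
l(I, t) = (-14 + I)/(6 + t)
m = -5/13 (m = -20/(48 + (4 + 0)) = -20/(48 + 4) = -20/52 = -20*1/52 = -5/13 ≈ -0.38462)
(m*193)*l(-14, -3) = (-5/13*193)*((-14 - 14)/(6 - 3)) = -965*(-28)/(13*3) = -965*(-28)/39 = -965/13*(-28/3) = 27020/39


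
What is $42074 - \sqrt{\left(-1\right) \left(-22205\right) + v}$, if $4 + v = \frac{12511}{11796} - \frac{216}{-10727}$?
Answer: $42074 - \frac{5 \sqrt{3554837614398267303}}{63267846} \approx 41925.0$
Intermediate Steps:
$v = - \frac{369389335}{126535692}$ ($v = -4 + \left(\frac{12511}{11796} - \frac{216}{-10727}\right) = -4 + \left(12511 \cdot \frac{1}{11796} - - \frac{216}{10727}\right) = -4 + \left(\frac{12511}{11796} + \frac{216}{10727}\right) = -4 + \frac{136753433}{126535692} = - \frac{369389335}{126535692} \approx -2.9193$)
$42074 - \sqrt{\left(-1\right) \left(-22205\right) + v} = 42074 - \sqrt{\left(-1\right) \left(-22205\right) - \frac{369389335}{126535692}} = 42074 - \sqrt{22205 - \frac{369389335}{126535692}} = 42074 - \sqrt{\frac{2809355651525}{126535692}} = 42074 - \frac{5 \sqrt{3554837614398267303}}{63267846}$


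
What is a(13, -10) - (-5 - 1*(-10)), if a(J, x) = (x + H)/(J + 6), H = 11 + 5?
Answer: -89/19 ≈ -4.6842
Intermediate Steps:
H = 16
a(J, x) = (16 + x)/(6 + J) (a(J, x) = (x + 16)/(J + 6) = (16 + x)/(6 + J))
a(13, -10) - (-5 - 1*(-10)) = (16 - 10)/(6 + 13) - (-5 - 1*(-10)) = 6/19 - (-5 + 10) = (1/19)*6 - 1*5 = 6/19 - 5 = -89/19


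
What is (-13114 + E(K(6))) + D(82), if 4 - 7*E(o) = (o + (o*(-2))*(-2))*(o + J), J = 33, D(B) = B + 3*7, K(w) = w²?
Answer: -103493/7 ≈ -14785.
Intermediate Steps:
D(B) = 21 + B (D(B) = B + 21 = 21 + B)
E(o) = 4/7 - 5*o*(33 + o)/7 (E(o) = 4/7 - (o + (o*(-2))*(-2))*(o + 33)/7 = 4/7 - (o - 2*o*(-2))*(33 + o)/7 = 4/7 - (o + 4*o)*(33 + o)/7 = 4/7 - 5*o*(33 + o)/7)
(-13114 + E(K(6))) + D(82) = (-13114 + (4/7 - 165/7*6² - 5*(6²)²/7)) + (21 + 82) = (-13114 + (4/7 - 165/7*36 - 5/7*36²)) + 103 = (-13114 + (4/7 - 5940/7 - 5/7*1296)) + 103 = (-13114 + (4/7 - 5940/7 - 6480/7)) + 103 = (-13114 - 12416/7) + 103 = -104214/7 + 103 = -103493/7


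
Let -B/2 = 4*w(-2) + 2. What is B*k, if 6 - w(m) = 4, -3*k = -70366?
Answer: -1407320/3 ≈ -4.6911e+5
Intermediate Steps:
k = 70366/3 (k = -1/3*(-70366) = 70366/3 ≈ 23455.)
w(m) = 2 (w(m) = 6 - 1*4 = 6 - 4 = 2)
B = -20 (B = -2*(4*2 + 2) = -2*(8 + 2) = -2*10 = -20)
B*k = -20*70366/3 = -1407320/3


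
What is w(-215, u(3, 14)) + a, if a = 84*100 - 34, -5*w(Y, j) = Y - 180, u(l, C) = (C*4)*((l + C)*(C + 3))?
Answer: 8445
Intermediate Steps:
u(l, C) = 4*C*(3 + C)*(C + l) (u(l, C) = (4*C)*((C + l)*(3 + C)) = (4*C)*((3 + C)*(C + l)) = 4*C*(3 + C)*(C + l))
w(Y, j) = 36 - Y/5 (w(Y, j) = -(Y - 180)/5 = -(-180 + Y)/5 = 36 - Y/5)
a = 8366 (a = 8400 - 34 = 8366)
w(-215, u(3, 14)) + a = (36 - ⅕*(-215)) + 8366 = (36 + 43) + 8366 = 79 + 8366 = 8445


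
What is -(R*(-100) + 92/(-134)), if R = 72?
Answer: 482446/67 ≈ 7200.7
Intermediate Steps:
-(R*(-100) + 92/(-134)) = -(72*(-100) + 92/(-134)) = -(-7200 + 92*(-1/134)) = -(-7200 - 46/67) = -1*(-482446/67) = 482446/67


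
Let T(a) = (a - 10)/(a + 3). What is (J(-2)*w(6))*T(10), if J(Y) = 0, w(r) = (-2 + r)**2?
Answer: 0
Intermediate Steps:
T(a) = (-10 + a)/(3 + a)
(J(-2)*w(6))*T(10) = (0*(-2 + 6)**2)*((-10 + 10)/(3 + 10)) = (0*4**2)*(0/13) = (0*16)*((1/13)*0) = 0*0 = 0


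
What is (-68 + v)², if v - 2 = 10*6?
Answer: 36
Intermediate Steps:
v = 62 (v = 2 + 10*6 = 2 + 60 = 62)
(-68 + v)² = (-68 + 62)² = (-6)² = 36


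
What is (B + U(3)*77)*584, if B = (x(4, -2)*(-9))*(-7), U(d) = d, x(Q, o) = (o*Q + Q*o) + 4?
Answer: -306600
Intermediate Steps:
x(Q, o) = 4 + 2*Q*o (x(Q, o) = (Q*o + Q*o) + 4 = 2*Q*o + 4 = 4 + 2*Q*o)
B = -756 (B = ((4 + 2*4*(-2))*(-9))*(-7) = ((4 - 16)*(-9))*(-7) = -12*(-9)*(-7) = 108*(-7) = -756)
(B + U(3)*77)*584 = (-756 + 3*77)*584 = (-756 + 231)*584 = -525*584 = -306600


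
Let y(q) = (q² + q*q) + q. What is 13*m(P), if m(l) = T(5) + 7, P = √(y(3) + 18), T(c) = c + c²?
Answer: 481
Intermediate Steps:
y(q) = q + 2*q² (y(q) = (q² + q²) + q = 2*q² + q = q + 2*q²)
P = √39 (P = √(3*(1 + 2*3) + 18) = √(3*(1 + 6) + 18) = √(3*7 + 18) = √(21 + 18) = √39 ≈ 6.2450)
m(l) = 37 (m(l) = 5*(1 + 5) + 7 = 5*6 + 7 = 30 + 7 = 37)
13*m(P) = 13*37 = 481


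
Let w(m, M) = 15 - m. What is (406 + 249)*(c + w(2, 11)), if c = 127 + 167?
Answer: 201085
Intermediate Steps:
c = 294
(406 + 249)*(c + w(2, 11)) = (406 + 249)*(294 + (15 - 1*2)) = 655*(294 + (15 - 2)) = 655*(294 + 13) = 655*307 = 201085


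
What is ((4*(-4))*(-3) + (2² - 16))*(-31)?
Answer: -1116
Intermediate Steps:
((4*(-4))*(-3) + (2² - 16))*(-31) = (-16*(-3) + (4 - 16))*(-31) = (48 - 12)*(-31) = 36*(-31) = -1116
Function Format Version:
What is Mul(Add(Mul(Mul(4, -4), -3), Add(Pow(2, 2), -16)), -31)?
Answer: -1116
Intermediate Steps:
Mul(Add(Mul(Mul(4, -4), -3), Add(Pow(2, 2), -16)), -31) = Mul(Add(Mul(-16, -3), Add(4, -16)), -31) = Mul(Add(48, -12), -31) = Mul(36, -31) = -1116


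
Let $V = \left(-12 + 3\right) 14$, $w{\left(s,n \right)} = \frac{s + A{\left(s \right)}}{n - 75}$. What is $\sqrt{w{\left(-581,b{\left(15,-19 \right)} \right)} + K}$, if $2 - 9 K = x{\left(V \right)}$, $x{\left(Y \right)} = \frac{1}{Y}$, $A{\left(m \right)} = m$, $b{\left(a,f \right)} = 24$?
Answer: $\frac{\sqrt{105561806}}{2142} \approx 4.7966$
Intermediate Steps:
$w{\left(s,n \right)} = \frac{2 s}{-75 + n}$ ($w{\left(s,n \right)} = \frac{s + s}{n - 75} = \frac{2 s}{-75 + n}$)
$V = -126$ ($V = \left(-9\right) 14 = -126$)
$K = \frac{253}{1134}$ ($K = \frac{2}{9} - \frac{1}{9 \left(-126\right)} = \frac{2}{9} - - \frac{1}{1134} = \frac{2}{9} + \frac{1}{1134} = \frac{253}{1134} \approx 0.2231$)
$\sqrt{w{\left(-581,b{\left(15,-19 \right)} \right)} + K} = \sqrt{2 \left(-581\right) \frac{1}{-75 + 24} + \frac{253}{1134}} = \sqrt{2 \left(-581\right) \frac{1}{-51} + \frac{253}{1134}} = \sqrt{2 \left(-581\right) \left(- \frac{1}{51}\right) + \frac{253}{1134}} = \sqrt{\frac{1162}{51} + \frac{253}{1134}} = \sqrt{\frac{443537}{19278}} = \frac{\sqrt{105561806}}{2142}$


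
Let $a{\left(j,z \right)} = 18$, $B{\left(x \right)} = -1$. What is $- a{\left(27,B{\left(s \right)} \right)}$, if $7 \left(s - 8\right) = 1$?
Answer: $-18$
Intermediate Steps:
$s = \frac{57}{7}$ ($s = 8 + \frac{1}{7} \cdot 1 = 8 + \frac{1}{7} = \frac{57}{7} \approx 8.1429$)
$- a{\left(27,B{\left(s \right)} \right)} = \left(-1\right) 18 = -18$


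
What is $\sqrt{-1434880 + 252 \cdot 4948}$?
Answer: $4 i \sqrt{11749} \approx 433.57 i$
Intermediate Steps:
$\sqrt{-1434880 + 252 \cdot 4948} = \sqrt{-1434880 + 1246896} = \sqrt{-187984} = 4 i \sqrt{11749}$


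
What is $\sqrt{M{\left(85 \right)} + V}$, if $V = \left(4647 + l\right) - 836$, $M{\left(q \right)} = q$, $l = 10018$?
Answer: $3 \sqrt{1546} \approx 117.96$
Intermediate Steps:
$V = 13829$ ($V = \left(4647 + 10018\right) - 836 = 14665 - 836 = 13829$)
$\sqrt{M{\left(85 \right)} + V} = \sqrt{85 + 13829} = \sqrt{13914} = 3 \sqrt{1546}$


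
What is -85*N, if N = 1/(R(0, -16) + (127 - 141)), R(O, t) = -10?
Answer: 85/24 ≈ 3.5417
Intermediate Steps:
N = -1/24 (N = 1/(-10 + (127 - 141)) = 1/(-10 - 14) = 1/(-24) = -1/24 ≈ -0.041667)
-85*N = -85*(-1/24) = 85/24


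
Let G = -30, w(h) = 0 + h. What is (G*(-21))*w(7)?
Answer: 4410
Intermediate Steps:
w(h) = h
(G*(-21))*w(7) = -30*(-21)*7 = 630*7 = 4410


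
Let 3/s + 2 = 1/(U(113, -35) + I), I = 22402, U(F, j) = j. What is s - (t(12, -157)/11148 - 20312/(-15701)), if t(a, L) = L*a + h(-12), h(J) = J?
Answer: -570627905033/217495260619 ≈ -2.6236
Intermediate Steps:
s = -22367/14911 (s = 3/(-2 + 1/(-35 + 22402)) = 3/(-2 + 1/22367) = 3/(-44733/22367) = 3*(-22367/44733) = -22367/14911 ≈ -1.5000)
t(a, L) = -12 + L*a (t(a, L) = L*a - 12 = -12 + L*a)
s - (t(12, -157)/11148 - 20312/(-15701)) = -22367/14911 - ((-12 - 157*12)/11148 - 20312/(-15701)) = -22367/14911 - ((-12 - 1884)*(1/11148) - 20312*(-1/15701)) = -22367/14911 - (-1896*1/11148 + 20312/15701) = -22367/14911 - (-158/929 + 20312/15701) = -22367/14911 - 1*16389090/14586229 = -22367/14911 - 16389090/14586229 = -570627905033/217495260619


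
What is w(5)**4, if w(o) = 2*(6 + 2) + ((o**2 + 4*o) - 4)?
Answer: 10556001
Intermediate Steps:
w(o) = 12 + o**2 + 4*o (w(o) = 2*8 + (-4 + o**2 + 4*o) = 16 + (-4 + o**2 + 4*o) = 12 + o**2 + 4*o)
w(5)**4 = (12 + 5**2 + 4*5)**4 = (12 + 25 + 20)**4 = 57**4 = 10556001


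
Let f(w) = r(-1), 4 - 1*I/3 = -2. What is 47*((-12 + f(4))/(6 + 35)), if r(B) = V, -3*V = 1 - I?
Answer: -893/123 ≈ -7.2602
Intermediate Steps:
I = 18 (I = 12 - 3*(-2) = 12 + 6 = 18)
V = 17/3 (V = -(1 - 1*18)/3 = -(1 - 18)/3 = -⅓*(-17) = 17/3 ≈ 5.6667)
r(B) = 17/3
f(w) = 17/3
47*((-12 + f(4))/(6 + 35)) = 47*((-12 + 17/3)/(6 + 35)) = 47*(-19/3/41) = 47*(-19/3*1/41) = 47*(-19/123) = -893/123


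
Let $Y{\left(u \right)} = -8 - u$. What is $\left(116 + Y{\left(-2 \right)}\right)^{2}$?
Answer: $12100$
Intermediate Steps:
$\left(116 + Y{\left(-2 \right)}\right)^{2} = \left(116 - 6\right)^{2} = 110^{2} = 12100$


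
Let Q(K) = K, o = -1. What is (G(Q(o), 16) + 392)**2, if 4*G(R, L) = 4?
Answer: 154449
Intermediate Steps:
G(R, L) = 1 (G(R, L) = (1/4)*4 = 1)
(G(Q(o), 16) + 392)**2 = (1 + 392)**2 = 393**2 = 154449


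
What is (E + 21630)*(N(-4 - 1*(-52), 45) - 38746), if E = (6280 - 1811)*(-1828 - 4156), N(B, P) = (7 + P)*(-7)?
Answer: 1045053069260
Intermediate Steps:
N(B, P) = -49 - 7*P
E = -26742496 (E = 4469*(-5984) = -26742496)
(E + 21630)*(N(-4 - 1*(-52), 45) - 38746) = (-26742496 + 21630)*((-49 - 7*45) - 38746) = -26720866*((-49 - 315) - 38746) = -26720866*(-364 - 38746) = -26720866*(-39110) = 1045053069260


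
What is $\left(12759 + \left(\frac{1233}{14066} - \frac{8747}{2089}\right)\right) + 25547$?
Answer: $\frac{1125458217879}{29383874} \approx 38302.0$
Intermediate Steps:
$\left(12759 + \left(\frac{1233}{14066} - \frac{8747}{2089}\right)\right) + 25547 = \left(12759 - \frac{120459565}{29383874}\right) + 25547 = \frac{374788388801}{29383874} + 25547 = \frac{1125458217879}{29383874}$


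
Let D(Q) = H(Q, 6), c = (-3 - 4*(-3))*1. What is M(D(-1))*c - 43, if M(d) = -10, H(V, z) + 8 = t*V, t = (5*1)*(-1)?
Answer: -133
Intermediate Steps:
t = -5 (t = 5*(-1) = -5)
H(V, z) = -8 - 5*V
c = 9 (c = (-3 + 12)*1 = 9*1 = 9)
D(Q) = -8 - 5*Q
M(D(-1))*c - 43 = -10*9 - 43 = -90 - 43 = -133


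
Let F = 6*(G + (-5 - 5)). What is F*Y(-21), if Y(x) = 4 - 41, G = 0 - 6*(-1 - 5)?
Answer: -5772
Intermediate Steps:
G = 36 (G = 0 - 6*(-6) = 0 - 1*(-36) = 0 + 36 = 36)
Y(x) = -37
F = 156 (F = 6*(36 + (-5 - 5)) = 6*(36 - 10) = 6*26 = 156)
F*Y(-21) = 156*(-37) = -5772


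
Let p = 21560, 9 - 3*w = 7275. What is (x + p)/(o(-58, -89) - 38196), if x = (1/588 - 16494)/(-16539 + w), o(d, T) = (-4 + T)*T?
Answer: -240383604551/333568965492 ≈ -0.72064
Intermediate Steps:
w = -2422 (w = 3 - ⅓*7275 = 3 - 2425 = -2422)
o(d, T) = T*(-4 + T)
x = 9698471/11149068 (x = (1/588 - 16494)/(-16539 - 2422) = (1/588 - 16494)/(-18961) = -9698471/588*(-1/18961) = 9698471/11149068 ≈ 0.86989)
(x + p)/(o(-58, -89) - 38196) = (9698471/11149068 + 21560)/(-89*(-4 - 89) - 38196) = 240383604551/(11149068*(-89*(-93) - 38196)) = 240383604551/(11149068*(8277 - 38196)) = (240383604551/11149068)/(-29919) = (240383604551/11149068)*(-1/29919) = -240383604551/333568965492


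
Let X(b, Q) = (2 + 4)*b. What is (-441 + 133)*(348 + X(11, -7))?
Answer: -127512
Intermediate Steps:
X(b, Q) = 6*b
(-441 + 133)*(348 + X(11, -7)) = (-441 + 133)*(348 + 6*11) = -308*(348 + 66) = -308*414 = -127512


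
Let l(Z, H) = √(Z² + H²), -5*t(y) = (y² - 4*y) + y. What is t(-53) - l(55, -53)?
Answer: -2968/5 - √5834 ≈ -669.98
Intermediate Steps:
t(y) = -y²/5 + 3*y/5 (t(y) = -((y² - 4*y) + y)/5 = -(y² - 3*y)/5 = -y²/5 + 3*y/5)
l(Z, H) = √(H² + Z²)
t(-53) - l(55, -53) = (⅕)*(-53)*(3 - 1*(-53)) - √((-53)² + 55²) = (⅕)*(-53)*(3 + 53) - √(2809 + 3025) = (⅕)*(-53)*56 - √5834 = -2968/5 - √5834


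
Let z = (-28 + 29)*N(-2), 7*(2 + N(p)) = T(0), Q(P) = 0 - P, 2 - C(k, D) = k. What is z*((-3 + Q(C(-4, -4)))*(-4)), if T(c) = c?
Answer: -72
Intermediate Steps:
C(k, D) = 2 - k
Q(P) = -P
N(p) = -2 (N(p) = -2 + (1/7)*0 = -2 + 0 = -2)
z = -2 (z = (-28 + 29)*(-2) = 1*(-2) = -2)
z*((-3 + Q(C(-4, -4)))*(-4)) = -2*(-3 - (2 - 1*(-4)))*(-4) = -2*(-3 - (2 + 4))*(-4) = -2*(-3 - 1*6)*(-4) = -2*(-3 - 6)*(-4) = -(-18)*(-4) = -2*36 = -72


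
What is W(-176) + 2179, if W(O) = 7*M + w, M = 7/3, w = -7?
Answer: 6565/3 ≈ 2188.3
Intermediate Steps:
M = 7/3 (M = 7*(1/3) = 7/3 ≈ 2.3333)
W(O) = 28/3 (W(O) = 7*(7/3) - 7 = 49/3 - 7 = 28/3)
W(-176) + 2179 = 28/3 + 2179 = 6565/3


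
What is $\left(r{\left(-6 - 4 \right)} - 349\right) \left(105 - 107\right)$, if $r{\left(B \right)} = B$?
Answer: $718$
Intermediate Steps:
$\left(r{\left(-6 - 4 \right)} - 349\right) \left(105 - 107\right) = \left(\left(-6 - 4\right) - 349\right) \left(105 - 107\right) = \left(\left(-6 - 4\right) - 349\right) \left(-2\right) = \left(-10 - 349\right) \left(-2\right) = \left(-359\right) \left(-2\right) = 718$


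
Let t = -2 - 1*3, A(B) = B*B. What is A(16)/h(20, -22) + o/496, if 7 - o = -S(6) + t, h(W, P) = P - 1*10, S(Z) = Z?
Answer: -1975/248 ≈ -7.9637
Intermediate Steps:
A(B) = B²
t = -5 (t = -2 - 3 = -5)
h(W, P) = -10 + P (h(W, P) = P - 10 = -10 + P)
o = 18 (o = 7 - (-1*6 - 5) = 7 - (-6 - 5) = 7 - 1*(-11) = 7 + 11 = 18)
A(16)/h(20, -22) + o/496 = 16²/(-10 - 22) + 18/496 = 256/(-32) + 18*(1/496) = 256*(-1/32) + 9/248 = -8 + 9/248 = -1975/248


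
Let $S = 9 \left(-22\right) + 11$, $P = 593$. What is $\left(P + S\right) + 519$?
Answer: $925$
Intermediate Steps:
$S = -187$ ($S = -198 + 11 = -187$)
$\left(P + S\right) + 519 = \left(593 - 187\right) + 519 = 406 + 519 = 925$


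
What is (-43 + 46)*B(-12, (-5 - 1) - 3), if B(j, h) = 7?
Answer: 21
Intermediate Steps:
(-43 + 46)*B(-12, (-5 - 1) - 3) = (-43 + 46)*7 = 3*7 = 21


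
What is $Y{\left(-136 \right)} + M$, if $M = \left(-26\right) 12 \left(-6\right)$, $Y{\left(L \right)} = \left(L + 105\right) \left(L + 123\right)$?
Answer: $2275$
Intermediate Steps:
$Y{\left(L \right)} = \left(105 + L\right) \left(123 + L\right)$
$M = 1872$ ($M = \left(-312\right) \left(-6\right) = 1872$)
$Y{\left(-136 \right)} + M = \left(12915 + \left(-136\right)^{2} + 228 \left(-136\right)\right) + 1872 = \left(12915 + 18496 - 31008\right) + 1872 = 403 + 1872 = 2275$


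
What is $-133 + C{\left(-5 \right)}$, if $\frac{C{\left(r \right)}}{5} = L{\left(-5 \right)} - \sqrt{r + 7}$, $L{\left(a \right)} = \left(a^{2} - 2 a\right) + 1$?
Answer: $47 - 5 \sqrt{2} \approx 39.929$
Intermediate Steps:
$L{\left(a \right)} = 1 + a^{2} - 2 a$
$C{\left(r \right)} = 180 - 5 \sqrt{7 + r}$ ($C{\left(r \right)} = 5 \left(\left(1 + \left(-5\right)^{2} - -10\right) - \sqrt{r + 7}\right) = 5 \left(\left(1 + 25 + 10\right) - \sqrt{7 + r}\right) = 5 \left(36 - \sqrt{7 + r}\right) = 180 - 5 \sqrt{7 + r}$)
$-133 + C{\left(-5 \right)} = -133 + \left(180 - 5 \sqrt{7 - 5}\right) = -133 + \left(180 - 5 \sqrt{2}\right) = 47 - 5 \sqrt{2}$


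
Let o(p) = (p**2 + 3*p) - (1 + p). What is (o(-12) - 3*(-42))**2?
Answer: 60025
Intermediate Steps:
o(p) = -1 + p**2 + 2*p (o(p) = (p**2 + 3*p) + (-1 - p) = -1 + p**2 + 2*p)
(o(-12) - 3*(-42))**2 = ((-1 + (-12)**2 + 2*(-12)) - 3*(-42))**2 = ((-1 + 144 - 24) + 126)**2 = (119 + 126)**2 = 245**2 = 60025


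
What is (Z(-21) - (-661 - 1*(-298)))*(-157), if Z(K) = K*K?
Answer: -126228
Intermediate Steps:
Z(K) = K**2
(Z(-21) - (-661 - 1*(-298)))*(-157) = ((-21)**2 - (-661 - 1*(-298)))*(-157) = (441 - (-661 + 298))*(-157) = (441 - 1*(-363))*(-157) = (441 + 363)*(-157) = 804*(-157) = -126228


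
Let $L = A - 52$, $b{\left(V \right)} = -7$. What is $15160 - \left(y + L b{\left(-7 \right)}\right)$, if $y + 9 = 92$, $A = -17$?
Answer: $14594$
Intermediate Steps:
$L = -69$ ($L = -17 - 52 = -69$)
$y = 83$ ($y = -9 + 92 = 83$)
$15160 - \left(y + L b{\left(-7 \right)}\right) = 15160 - \left(83 - -483\right) = 15160 - \left(83 + 483\right) = 15160 - 566 = 14594$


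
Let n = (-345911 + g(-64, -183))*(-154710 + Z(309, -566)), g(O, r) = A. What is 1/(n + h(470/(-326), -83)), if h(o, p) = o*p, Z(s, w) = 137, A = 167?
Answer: 163/8711158051361 ≈ 1.8712e-11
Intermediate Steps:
g(O, r) = 167
n = 53442687312 (n = (-345911 + 167)*(-154710 + 137) = -345744*(-154573) = 53442687312)
1/(n + h(470/(-326), -83)) = 1/(53442687312 + (470/(-326))*(-83)) = 1/(53442687312 + (470*(-1/326))*(-83)) = 1/(53442687312 - 235/163*(-83)) = 1/(53442687312 + 19505/163) = 1/(8711158051361/163) = 163/8711158051361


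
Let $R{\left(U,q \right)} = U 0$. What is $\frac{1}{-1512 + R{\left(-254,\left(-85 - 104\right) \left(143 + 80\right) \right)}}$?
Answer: $- \frac{1}{1512} \approx -0.00066138$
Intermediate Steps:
$R{\left(U,q \right)} = 0$
$\frac{1}{-1512 + R{\left(-254,\left(-85 - 104\right) \left(143 + 80\right) \right)}} = \frac{1}{-1512 + 0} = \frac{1}{-1512} = - \frac{1}{1512}$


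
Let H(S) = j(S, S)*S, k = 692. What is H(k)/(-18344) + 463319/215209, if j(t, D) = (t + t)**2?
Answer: -35656259140829/493474237 ≈ -72256.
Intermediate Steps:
j(t, D) = 4*t**2 (j(t, D) = (2*t)**2 = 4*t**2)
H(S) = 4*S**3 (H(S) = (4*S**2)*S = 4*S**3)
H(k)/(-18344) + 463319/215209 = (4*692**3)/(-18344) + 463319/215209 = (4*331373888)*(-1/18344) + 463319*(1/215209) = 1325495552*(-1/18344) + 463319/215209 = -165686944/2293 + 463319/215209 = -35656259140829/493474237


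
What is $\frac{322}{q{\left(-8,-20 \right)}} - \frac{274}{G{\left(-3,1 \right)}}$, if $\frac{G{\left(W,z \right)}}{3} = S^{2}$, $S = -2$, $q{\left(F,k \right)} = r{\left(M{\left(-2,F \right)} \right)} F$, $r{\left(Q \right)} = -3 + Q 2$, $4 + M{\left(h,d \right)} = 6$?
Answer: $- \frac{757}{12} \approx -63.083$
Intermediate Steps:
$M{\left(h,d \right)} = 2$ ($M{\left(h,d \right)} = -4 + 6 = 2$)
$r{\left(Q \right)} = -3 + 2 Q$
$q{\left(F,k \right)} = F$ ($q{\left(F,k \right)} = \left(-3 + 2 \cdot 2\right) F = \left(-3 + 4\right) F = 1 F = F$)
$G{\left(W,z \right)} = 12$ ($G{\left(W,z \right)} = 3 \left(-2\right)^{2} = 3 \cdot 4 = 12$)
$\frac{322}{q{\left(-8,-20 \right)}} - \frac{274}{G{\left(-3,1 \right)}} = \frac{322}{-8} - \frac{274}{12} = 322 \left(- \frac{1}{8}\right) - \frac{137}{6} = - \frac{161}{4} - \frac{137}{6} = - \frac{757}{12}$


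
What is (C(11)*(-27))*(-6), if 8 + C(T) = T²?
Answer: 18306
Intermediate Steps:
C(T) = -8 + T²
(C(11)*(-27))*(-6) = ((-8 + 11²)*(-27))*(-6) = ((-8 + 121)*(-27))*(-6) = (113*(-27))*(-6) = -3051*(-6) = 18306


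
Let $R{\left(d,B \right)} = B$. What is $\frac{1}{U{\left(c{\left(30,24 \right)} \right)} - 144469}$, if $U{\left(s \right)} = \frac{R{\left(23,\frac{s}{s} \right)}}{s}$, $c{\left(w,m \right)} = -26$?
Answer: $- \frac{26}{3756195} \approx -6.9219 \cdot 10^{-6}$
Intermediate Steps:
$U{\left(s \right)} = \frac{1}{s}$ ($U{\left(s \right)} = \frac{s \frac{1}{s}}{s} = 1 \frac{1}{s} = \frac{1}{s}$)
$\frac{1}{U{\left(c{\left(30,24 \right)} \right)} - 144469} = \frac{1}{\frac{1}{-26} - 144469} = \frac{1}{- \frac{1}{26} - 144469} = \frac{1}{- \frac{3756195}{26}} = - \frac{26}{3756195}$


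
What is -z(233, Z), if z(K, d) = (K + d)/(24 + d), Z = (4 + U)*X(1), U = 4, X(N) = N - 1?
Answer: -233/24 ≈ -9.7083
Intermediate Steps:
X(N) = -1 + N
Z = 0 (Z = (4 + 4)*(-1 + 1) = 8*0 = 0)
z(K, d) = (K + d)/(24 + d)
-z(233, Z) = -(233 + 0)/(24 + 0) = -233/24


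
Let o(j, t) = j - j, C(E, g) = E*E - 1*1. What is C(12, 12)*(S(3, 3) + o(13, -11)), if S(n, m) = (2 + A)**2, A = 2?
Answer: 2288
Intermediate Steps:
C(E, g) = -1 + E**2 (C(E, g) = E**2 - 1 = -1 + E**2)
o(j, t) = 0
S(n, m) = 16 (S(n, m) = (2 + 2)**2 = 4**2 = 16)
C(12, 12)*(S(3, 3) + o(13, -11)) = (-1 + 12**2)*(16 + 0) = (-1 + 144)*16 = 143*16 = 2288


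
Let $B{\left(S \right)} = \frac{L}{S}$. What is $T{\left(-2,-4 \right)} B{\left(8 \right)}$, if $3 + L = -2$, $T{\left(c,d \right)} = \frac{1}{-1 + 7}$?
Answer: $- \frac{5}{48} \approx -0.10417$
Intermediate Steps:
$T{\left(c,d \right)} = \frac{1}{6}$
$L = -5$ ($L = -3 - 2 = -5$)
$B{\left(S \right)} = - \frac{5}{S}$
$T{\left(-2,-4 \right)} B{\left(8 \right)} = \frac{\left(-5\right) \frac{1}{8}}{6} = \frac{1}{6} \left(- \frac{5}{8}\right) = - \frac{5}{48}$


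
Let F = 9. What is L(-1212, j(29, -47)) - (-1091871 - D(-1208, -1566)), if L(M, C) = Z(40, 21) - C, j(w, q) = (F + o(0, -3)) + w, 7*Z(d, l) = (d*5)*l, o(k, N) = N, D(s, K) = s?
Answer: 1091228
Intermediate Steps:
Z(d, l) = 5*d*l/7 (Z(d, l) = ((d*5)*l)/7 = ((5*d)*l)/7 = (5*d*l)/7 = 5*d*l/7)
j(w, q) = 6 + w (j(w, q) = (9 - 3) + w = 6 + w)
L(M, C) = 600 - C (L(M, C) = (5/7)*40*21 - C = 600 - C)
L(-1212, j(29, -47)) - (-1091871 - D(-1208, -1566)) = (600 - (6 + 29)) - (-1091871 - 1*(-1208)) = (600 - 1*35) - (-1091871 + 1208) = (600 - 35) - 1*(-1090663) = 565 + 1090663 = 1091228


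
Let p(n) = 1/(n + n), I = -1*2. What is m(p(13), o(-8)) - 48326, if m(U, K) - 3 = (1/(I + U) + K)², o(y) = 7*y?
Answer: -117382199/2601 ≈ -45130.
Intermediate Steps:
I = -2
p(n) = 1/(2*n)
m(U, K) = 3 + (K + 1/(-2 + U))² (m(U, K) = 3 + (1/(-2 + U) + K)² = 3 + (K + 1/(-2 + U))²)
m(p(13), o(-8)) - 48326 = (3 + (1 - 14*(-8) + (7*(-8))*((½)/13))²/(-2 + (½)/13)²) - 48326 = (3 + (1 - 2*(-56) - 28/13)²/(-2 + (½)*(1/13))²) - 48326 = (3 + (1 + 112 - 56*1/26)²/(-2 + 1/26)²) - 48326 = (3 + (1 + 112 - 28/13)²/(-51/26)²) - 48326 = (3 + 676*(1441/13)²/2601) - 48326 = (3 + (676/2601)*(2076481/169)) - 48326 = (3 + 8305924/2601) - 48326 = 8313727/2601 - 48326 = -117382199/2601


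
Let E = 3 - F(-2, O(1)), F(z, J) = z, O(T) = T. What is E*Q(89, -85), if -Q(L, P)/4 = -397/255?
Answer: 1588/51 ≈ 31.137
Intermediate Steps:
Q(L, P) = 1588/255 (Q(L, P) = -(-1588)/255 = -4*(-397/255) = 1588/255)
E = 5 (E = 3 - 1*(-2) = 3 + 2 = 5)
E*Q(89, -85) = 5*(1588/255) = 1588/51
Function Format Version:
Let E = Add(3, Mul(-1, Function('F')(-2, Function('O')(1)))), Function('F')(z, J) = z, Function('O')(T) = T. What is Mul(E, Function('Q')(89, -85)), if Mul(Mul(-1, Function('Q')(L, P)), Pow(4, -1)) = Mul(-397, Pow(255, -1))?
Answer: Rational(1588, 51) ≈ 31.137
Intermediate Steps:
Function('Q')(L, P) = Rational(1588, 255) (Function('Q')(L, P) = Mul(-4, Mul(-397, Pow(255, -1))) = Mul(-4, Mul(-397, Rational(1, 255))) = Mul(-4, Rational(-397, 255)) = Rational(1588, 255))
E = 5 (E = Add(3, Mul(-1, -2)) = Add(3, 2) = 5)
Mul(E, Function('Q')(89, -85)) = Mul(5, Rational(1588, 255)) = Rational(1588, 51)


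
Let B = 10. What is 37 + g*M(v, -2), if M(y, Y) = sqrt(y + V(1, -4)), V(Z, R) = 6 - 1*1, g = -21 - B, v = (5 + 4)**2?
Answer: 37 - 31*sqrt(86) ≈ -250.48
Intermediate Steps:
v = 81 (v = 9**2 = 81)
g = -31 (g = -21 - 1*10 = -21 - 10 = -31)
V(Z, R) = 5 (V(Z, R) = 6 - 1 = 5)
M(y, Y) = sqrt(5 + y) (M(y, Y) = sqrt(y + 5) = sqrt(5 + y))
37 + g*M(v, -2) = 37 - 31*sqrt(5 + 81) = 37 - 31*sqrt(86)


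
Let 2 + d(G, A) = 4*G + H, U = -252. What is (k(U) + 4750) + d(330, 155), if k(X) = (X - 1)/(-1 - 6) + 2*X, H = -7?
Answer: 39152/7 ≈ 5593.1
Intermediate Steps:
k(X) = ⅐ + 13*X/7 (k(X) = (-1 + X)/(-7) + 2*X = (-1 + X)*(-⅐) + 2*X = (⅐ - X/7) + 2*X = ⅐ + 13*X/7)
d(G, A) = -9 + 4*G (d(G, A) = -2 + (4*G - 7) = -2 + (-7 + 4*G) = -9 + 4*G)
(k(U) + 4750) + d(330, 155) = ((⅐ + (13/7)*(-252)) + 4750) + (-9 + 4*330) = ((⅐ - 468) + 4750) + (-9 + 1320) = (-3275/7 + 4750) + 1311 = 29975/7 + 1311 = 39152/7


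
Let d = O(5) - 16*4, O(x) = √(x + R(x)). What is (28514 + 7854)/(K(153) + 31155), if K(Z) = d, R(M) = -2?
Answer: 565358744/483325139 - 18184*√3/483325139 ≈ 1.1697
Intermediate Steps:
O(x) = √(-2 + x) (O(x) = √(x - 2) = √(-2 + x))
d = -64 + √3 (d = √(-2 + 5) - 16*4 = √3 - 1*64 = √3 - 64 = -64 + √3 ≈ -62.268)
K(Z) = -64 + √3
(28514 + 7854)/(K(153) + 31155) = (28514 + 7854)/((-64 + √3) + 31155) = 36368/(31091 + √3)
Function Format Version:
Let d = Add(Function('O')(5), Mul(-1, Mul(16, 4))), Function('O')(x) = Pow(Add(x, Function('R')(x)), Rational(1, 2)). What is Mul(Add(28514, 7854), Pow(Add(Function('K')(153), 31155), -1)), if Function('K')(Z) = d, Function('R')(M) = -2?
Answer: Add(Rational(565358744, 483325139), Mul(Rational(-18184, 483325139), Pow(3, Rational(1, 2)))) ≈ 1.1697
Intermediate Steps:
Function('O')(x) = Pow(Add(-2, x), Rational(1, 2)) (Function('O')(x) = Pow(Add(x, -2), Rational(1, 2)) = Pow(Add(-2, x), Rational(1, 2)))
d = Add(-64, Pow(3, Rational(1, 2))) (d = Add(Pow(Add(-2, 5), Rational(1, 2)), Mul(-1, Mul(16, 4))) = Add(Pow(3, Rational(1, 2)), Mul(-1, 64)) = Add(Pow(3, Rational(1, 2)), -64) = Add(-64, Pow(3, Rational(1, 2))) ≈ -62.268)
Function('K')(Z) = Add(-64, Pow(3, Rational(1, 2)))
Mul(Add(28514, 7854), Pow(Add(Function('K')(153), 31155), -1)) = Mul(Add(28514, 7854), Pow(Add(Add(-64, Pow(3, Rational(1, 2))), 31155), -1)) = Mul(36368, Pow(Add(31091, Pow(3, Rational(1, 2))), -1))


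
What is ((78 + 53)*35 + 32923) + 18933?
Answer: 56441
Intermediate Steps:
((78 + 53)*35 + 32923) + 18933 = (131*35 + 32923) + 18933 = (4585 + 32923) + 18933 = 37508 + 18933 = 56441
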